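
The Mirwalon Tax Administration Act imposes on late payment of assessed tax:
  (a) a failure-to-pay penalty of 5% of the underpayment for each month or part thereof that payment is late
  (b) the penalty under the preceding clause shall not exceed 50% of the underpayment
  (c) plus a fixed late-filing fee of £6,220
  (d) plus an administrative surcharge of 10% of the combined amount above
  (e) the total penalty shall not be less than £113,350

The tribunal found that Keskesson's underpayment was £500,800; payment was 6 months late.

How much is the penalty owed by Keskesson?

Penalty: £172,106

Accrued rate: 5% × 6 = 30%, capped at 50% → 30%
Failure-to-pay penalty: 30% of £500,800 = £150,240
Penalty before surcharge: £150,240 + £6,220 = £156,460
Administrative surcharge: 10% of £156,460 = £15,646
Total penalty: £156,460 + £15,646 = £172,106
Minimum £113,350: £172,106 meets the minimum, no increase.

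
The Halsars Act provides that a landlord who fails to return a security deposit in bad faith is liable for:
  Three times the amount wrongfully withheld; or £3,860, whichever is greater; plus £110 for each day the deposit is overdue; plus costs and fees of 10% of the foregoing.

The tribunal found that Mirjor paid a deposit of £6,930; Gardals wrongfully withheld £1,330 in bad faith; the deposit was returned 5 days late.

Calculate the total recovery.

£4,994

Trebled: 3 × £1,330 = £3,990
Minimum £3,860: £3,990 meets the minimum, no increase.
Late-return penalty: 5 × £110 = £550
Damages plus late penalty: £3,990 + £550 = £4,540
Costs and fees: 10% of £4,540 = £454
Total recovery: £4,540 + £454 = £4,994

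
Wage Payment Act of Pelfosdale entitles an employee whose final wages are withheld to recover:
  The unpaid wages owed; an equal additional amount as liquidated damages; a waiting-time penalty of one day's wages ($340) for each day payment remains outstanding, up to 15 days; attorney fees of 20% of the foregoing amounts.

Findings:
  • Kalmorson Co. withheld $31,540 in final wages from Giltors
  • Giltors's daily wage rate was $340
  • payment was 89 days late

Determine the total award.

Liquidated damages (equal amount): $31,540
Penalty days: min(89, 15) = 15
Waiting-time penalty: 15 × $340 = $5,100
Subtotal: $31,540 + $31,540 + $5,100 = $68,180
Attorney fees: 20% of $68,180 = $13,636
Total award: $68,180 + $13,636 = $81,816

$81,816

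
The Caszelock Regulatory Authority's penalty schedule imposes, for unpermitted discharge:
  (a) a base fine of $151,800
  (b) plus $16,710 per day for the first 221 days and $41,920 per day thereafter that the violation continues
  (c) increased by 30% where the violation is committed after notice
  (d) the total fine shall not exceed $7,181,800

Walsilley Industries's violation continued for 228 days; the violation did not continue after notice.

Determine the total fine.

$4,138,150

First 221 days: 221 × $16,710 = $3,692,910
Remaining days: (228 − 221) × $41,920 = $293,440
Per-day component: $3,692,910 + $293,440 = $3,986,350
Base plus per-day: $151,800 + $3,986,350 = $4,138,150
The violation did not continue after notice: no 30% increase.
Cap at $7,181,800: $4,138,150 is within the cap, no reduction.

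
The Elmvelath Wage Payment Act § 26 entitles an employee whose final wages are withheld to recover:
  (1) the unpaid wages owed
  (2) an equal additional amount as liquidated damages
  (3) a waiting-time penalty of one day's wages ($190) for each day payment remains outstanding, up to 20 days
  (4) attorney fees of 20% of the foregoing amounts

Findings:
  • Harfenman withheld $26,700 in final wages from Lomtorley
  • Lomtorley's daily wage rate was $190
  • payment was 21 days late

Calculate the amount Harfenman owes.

Liquidated damages (equal amount): $26,700
Penalty days: min(21, 20) = 20
Waiting-time penalty: 20 × $190 = $3,800
Subtotal: $26,700 + $26,700 + $3,800 = $57,200
Attorney fees: 20% of $57,200 = $11,440
Total award: $57,200 + $11,440 = $68,640

$68,640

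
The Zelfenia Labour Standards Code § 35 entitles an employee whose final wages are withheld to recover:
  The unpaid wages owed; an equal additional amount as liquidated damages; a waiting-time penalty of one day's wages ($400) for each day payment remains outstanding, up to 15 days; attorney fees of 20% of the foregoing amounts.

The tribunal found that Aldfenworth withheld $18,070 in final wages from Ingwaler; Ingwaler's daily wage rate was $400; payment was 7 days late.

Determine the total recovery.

Liquidated damages (equal amount): $18,070
Penalty days: min(7, 15) = 7
Waiting-time penalty: 7 × $400 = $2,800
Subtotal: $18,070 + $18,070 + $2,800 = $38,940
Attorney fees: 20% of $38,940 = $7,788
Total award: $38,940 + $7,788 = $46,728

Total award: $46,728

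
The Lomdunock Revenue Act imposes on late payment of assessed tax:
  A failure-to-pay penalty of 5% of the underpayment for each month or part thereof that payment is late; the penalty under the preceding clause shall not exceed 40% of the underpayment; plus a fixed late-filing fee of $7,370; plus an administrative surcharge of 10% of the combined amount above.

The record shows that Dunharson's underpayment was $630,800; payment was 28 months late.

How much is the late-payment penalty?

Accrued rate: 5% × 28 = 140%, capped at 40% → 40%
Failure-to-pay penalty: 40% of $630,800 = $252,320
Penalty before surcharge: $252,320 + $7,370 = $259,690
Administrative surcharge: 10% of $259,690 = $25,969
Total penalty: $259,690 + $25,969 = $285,659

$285,659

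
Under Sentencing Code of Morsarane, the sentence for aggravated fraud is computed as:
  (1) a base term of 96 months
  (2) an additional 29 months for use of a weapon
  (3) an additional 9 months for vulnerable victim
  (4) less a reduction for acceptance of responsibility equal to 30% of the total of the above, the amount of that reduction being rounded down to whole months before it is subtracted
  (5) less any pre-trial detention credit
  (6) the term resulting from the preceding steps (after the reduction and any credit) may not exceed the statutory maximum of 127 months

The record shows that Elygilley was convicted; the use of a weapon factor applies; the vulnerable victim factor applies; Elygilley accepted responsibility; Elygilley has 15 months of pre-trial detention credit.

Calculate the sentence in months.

Use of a weapon enhancement: +29 months
Vulnerable victim enhancement: +9 months
Adjusted term: 96 months + 29 months + 9 months = 134 months
Acceptance of responsibility reduction: 30% of 134 months = 40 months (rounded down)
After reduction: 134 − 40 = 94 months
Less pre-trial detention credit: 94 months − 15 months = 79 months
Cap at 127 months: 79 months is within the cap, no reduction.

79 months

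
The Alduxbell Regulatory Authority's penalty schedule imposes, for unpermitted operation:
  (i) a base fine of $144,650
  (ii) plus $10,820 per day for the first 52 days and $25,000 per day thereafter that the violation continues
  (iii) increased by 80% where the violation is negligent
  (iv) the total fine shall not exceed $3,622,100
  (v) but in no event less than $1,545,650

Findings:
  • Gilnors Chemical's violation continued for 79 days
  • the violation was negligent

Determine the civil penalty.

$2,488,122

First 52 days: 52 × $10,820 = $562,640
Remaining days: (79 − 52) × $25,000 = $675,000
Per-day component: $562,640 + $675,000 = $1,237,640
Base plus per-day: $144,650 + $1,237,640 = $1,382,290
Enhancement: 80% of $1,382,290 = $1,105,832
Enhanced fine: $1,382,290 + $1,105,832 = $2,488,122
Cap at $3,622,100: $2,488,122 is within the cap, no reduction.
Minimum $1,545,650: $2,488,122 meets the minimum, no increase.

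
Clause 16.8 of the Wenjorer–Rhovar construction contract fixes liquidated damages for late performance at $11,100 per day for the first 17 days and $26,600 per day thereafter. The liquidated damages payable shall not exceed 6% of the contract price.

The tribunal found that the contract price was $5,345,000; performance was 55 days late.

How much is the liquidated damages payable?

$320,700

First 17 days: 17 × $11,100 = $188,700
Remaining days: (55 − 17) × $26,600 = $1,010,800
Accrued per-day damages: $188,700 + $1,010,800 = $1,199,500
Cap: 6% of $5,345,000 = $320,700
Cap at $320,700: $1,199,500 exceeds the cap → $320,700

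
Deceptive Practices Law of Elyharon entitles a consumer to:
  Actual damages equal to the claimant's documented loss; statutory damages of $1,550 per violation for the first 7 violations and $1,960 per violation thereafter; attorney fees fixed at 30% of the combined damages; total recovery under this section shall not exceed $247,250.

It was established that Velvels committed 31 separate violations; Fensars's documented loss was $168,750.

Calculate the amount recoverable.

$247,250

First 7 violations: 7 × $1,550 = $10,850
Remaining violations: (31 − 7) × $1,960 = $47,040
Statutory damages: $10,850 + $47,040 = $57,890
Combined damages: $168,750 + $57,890 = $226,640
Attorney fees: 30% of $226,640 = $67,992
Total before cap: $226,640 + $67,992 = $294,632
Cap at $247,250: $294,632 exceeds the cap → $247,250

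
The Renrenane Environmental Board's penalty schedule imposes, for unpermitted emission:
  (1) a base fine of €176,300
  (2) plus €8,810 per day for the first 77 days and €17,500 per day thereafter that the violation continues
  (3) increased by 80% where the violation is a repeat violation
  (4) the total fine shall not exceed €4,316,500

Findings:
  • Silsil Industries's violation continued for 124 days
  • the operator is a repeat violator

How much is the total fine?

Civil penalty: €3,018,906

First 77 days: 77 × €8,810 = €678,370
Remaining days: (124 − 77) × €17,500 = €822,500
Per-day component: €678,370 + €822,500 = €1,500,870
Base plus per-day: €176,300 + €1,500,870 = €1,677,170
Enhancement: 80% of €1,677,170 = €1,341,736
Enhanced fine: €1,677,170 + €1,341,736 = €3,018,906
Cap at €4,316,500: €3,018,906 is within the cap, no reduction.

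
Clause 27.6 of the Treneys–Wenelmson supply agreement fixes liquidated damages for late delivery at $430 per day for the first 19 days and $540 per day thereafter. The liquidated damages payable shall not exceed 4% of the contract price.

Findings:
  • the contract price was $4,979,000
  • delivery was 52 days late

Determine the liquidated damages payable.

First 19 days: 19 × $430 = $8,170
Remaining days: (52 − 19) × $540 = $17,820
Accrued per-day damages: $8,170 + $17,820 = $25,990
Cap: 4% of $4,979,000 = $199,160
Cap at $199,160: $25,990 is within the cap, no reduction.

Liquidated damages: $25,990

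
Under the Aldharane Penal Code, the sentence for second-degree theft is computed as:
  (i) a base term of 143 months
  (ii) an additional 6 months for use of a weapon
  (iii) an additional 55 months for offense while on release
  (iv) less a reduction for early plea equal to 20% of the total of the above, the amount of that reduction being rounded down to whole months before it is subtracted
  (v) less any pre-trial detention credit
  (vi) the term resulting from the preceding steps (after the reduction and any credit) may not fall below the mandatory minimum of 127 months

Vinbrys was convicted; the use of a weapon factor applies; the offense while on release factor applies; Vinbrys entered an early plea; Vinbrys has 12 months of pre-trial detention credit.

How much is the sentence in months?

152 months

Use of a weapon enhancement: +6 months
Offense while on release enhancement: +55 months
Adjusted term: 143 months + 6 months + 55 months = 204 months
Early plea reduction: 20% of 204 months = 40 months (rounded down)
After reduction: 204 − 40 = 164 months
Less pre-trial detention credit: 164 months − 12 months = 152 months
Minimum 127 months: 152 months meets the minimum, no increase.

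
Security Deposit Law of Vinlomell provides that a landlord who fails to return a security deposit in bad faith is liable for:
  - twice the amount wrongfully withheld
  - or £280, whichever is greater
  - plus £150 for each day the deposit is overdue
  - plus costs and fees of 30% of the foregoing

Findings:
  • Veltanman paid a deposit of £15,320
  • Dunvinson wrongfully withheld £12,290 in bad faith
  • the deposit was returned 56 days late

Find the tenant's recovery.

£42,874

Doubled: 2 × £12,290 = £24,580
Minimum £280: £24,580 meets the minimum, no increase.
Late-return penalty: 56 × £150 = £8,400
Damages plus late penalty: £24,580 + £8,400 = £32,980
Costs and fees: 30% of £32,980 = £9,894
Total recovery: £32,980 + £9,894 = £42,874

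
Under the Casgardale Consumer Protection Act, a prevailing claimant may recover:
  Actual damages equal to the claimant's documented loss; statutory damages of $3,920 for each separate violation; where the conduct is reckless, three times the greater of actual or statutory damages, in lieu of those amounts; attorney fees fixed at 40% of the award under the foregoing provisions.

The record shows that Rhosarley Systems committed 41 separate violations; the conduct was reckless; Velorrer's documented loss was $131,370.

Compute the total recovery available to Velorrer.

Statutory damages: 41 × $3,920 = $160,720
Greater of actual damages ($131,370) or statutory damages ($160,720): $160,720
Trebled: 3 × $160,720 = $482,160
Attorney fees: 40% of $482,160 = $192,864
Total recovery: $482,160 + $192,864 = $675,024

$675,024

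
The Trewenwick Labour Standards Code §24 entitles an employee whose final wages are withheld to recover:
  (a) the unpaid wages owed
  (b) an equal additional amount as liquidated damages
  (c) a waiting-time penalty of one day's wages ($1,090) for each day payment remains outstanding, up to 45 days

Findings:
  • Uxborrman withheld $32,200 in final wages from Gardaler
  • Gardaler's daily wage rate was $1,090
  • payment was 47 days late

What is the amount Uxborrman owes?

Liquidated damages (equal amount): $32,200
Penalty days: min(47, 45) = 45
Waiting-time penalty: 45 × $1,090 = $49,050
Total award: $32,200 + $32,200 + $49,050 = $113,450

$113,450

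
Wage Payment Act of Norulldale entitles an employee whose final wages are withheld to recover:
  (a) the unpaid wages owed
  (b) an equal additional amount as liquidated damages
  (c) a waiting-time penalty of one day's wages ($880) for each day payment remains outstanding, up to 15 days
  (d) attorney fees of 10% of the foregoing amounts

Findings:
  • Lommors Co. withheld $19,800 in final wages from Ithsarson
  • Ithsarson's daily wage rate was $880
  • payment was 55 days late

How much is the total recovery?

Total award: $58,080

Liquidated damages (equal amount): $19,800
Penalty days: min(55, 15) = 15
Waiting-time penalty: 15 × $880 = $13,200
Subtotal: $19,800 + $19,800 + $13,200 = $52,800
Attorney fees: 10% of $52,800 = $5,280
Total award: $52,800 + $5,280 = $58,080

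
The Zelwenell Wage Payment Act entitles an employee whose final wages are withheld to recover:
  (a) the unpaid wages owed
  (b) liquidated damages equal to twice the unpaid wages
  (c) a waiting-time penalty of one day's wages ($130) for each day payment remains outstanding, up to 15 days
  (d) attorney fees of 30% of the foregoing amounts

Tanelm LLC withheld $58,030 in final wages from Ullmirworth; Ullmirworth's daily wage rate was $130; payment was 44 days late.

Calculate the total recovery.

$228,852

Doubled: 2 × $58,030 = $116,060
Penalty days: min(44, 15) = 15
Waiting-time penalty: 15 × $130 = $1,950
Subtotal: $58,030 + $116,060 + $1,950 = $176,040
Attorney fees: 30% of $176,040 = $52,812
Total award: $176,040 + $52,812 = $228,852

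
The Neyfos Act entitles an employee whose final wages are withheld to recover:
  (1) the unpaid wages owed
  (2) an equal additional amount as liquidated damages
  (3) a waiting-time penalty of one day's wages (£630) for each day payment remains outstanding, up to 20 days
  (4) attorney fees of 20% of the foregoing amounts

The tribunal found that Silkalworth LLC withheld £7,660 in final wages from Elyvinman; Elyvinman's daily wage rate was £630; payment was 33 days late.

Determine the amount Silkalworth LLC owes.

£33,504

Liquidated damages (equal amount): £7,660
Penalty days: min(33, 20) = 20
Waiting-time penalty: 20 × £630 = £12,600
Subtotal: £7,660 + £7,660 + £12,600 = £27,920
Attorney fees: 20% of £27,920 = £5,584
Total award: £27,920 + £5,584 = £33,504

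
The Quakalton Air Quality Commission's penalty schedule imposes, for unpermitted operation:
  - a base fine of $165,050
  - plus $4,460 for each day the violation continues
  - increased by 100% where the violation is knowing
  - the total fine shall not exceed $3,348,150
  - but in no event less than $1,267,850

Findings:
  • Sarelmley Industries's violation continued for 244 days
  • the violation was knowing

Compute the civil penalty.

Civil penalty: $2,506,580

Per-day component: 244 × $4,460 = $1,088,240
Base plus per-day: $165,050 + $1,088,240 = $1,253,290
Enhancement: 100% of $1,253,290 = $1,253,290
Enhanced fine: $1,253,290 + $1,253,290 = $2,506,580
Cap at $3,348,150: $2,506,580 is within the cap, no reduction.
Minimum $1,267,850: $2,506,580 meets the minimum, no increase.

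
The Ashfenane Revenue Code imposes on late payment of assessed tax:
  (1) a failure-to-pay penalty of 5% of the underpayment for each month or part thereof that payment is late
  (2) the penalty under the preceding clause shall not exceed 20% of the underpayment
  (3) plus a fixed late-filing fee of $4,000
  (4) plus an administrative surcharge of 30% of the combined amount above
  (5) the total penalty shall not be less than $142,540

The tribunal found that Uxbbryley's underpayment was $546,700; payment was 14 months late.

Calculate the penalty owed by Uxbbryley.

$147,342

Accrued rate: 5% × 14 = 70%, capped at 20% → 20%
Failure-to-pay penalty: 20% of $546,700 = $109,340
Penalty before surcharge: $109,340 + $4,000 = $113,340
Administrative surcharge: 30% of $113,340 = $34,002
Total penalty: $113,340 + $34,002 = $147,342
Minimum $142,540: $147,342 meets the minimum, no increase.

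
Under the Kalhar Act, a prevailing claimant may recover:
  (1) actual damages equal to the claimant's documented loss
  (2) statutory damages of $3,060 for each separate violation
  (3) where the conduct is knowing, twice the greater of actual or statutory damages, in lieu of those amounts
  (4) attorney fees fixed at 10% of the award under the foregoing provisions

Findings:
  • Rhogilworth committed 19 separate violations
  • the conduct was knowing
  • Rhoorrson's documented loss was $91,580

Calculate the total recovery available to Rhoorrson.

$201,476

Statutory damages: 19 × $3,060 = $58,140
Greater of actual damages ($91,580) or statutory damages ($58,140): $91,580
Doubled: 2 × $91,580 = $183,160
Attorney fees: 10% of $183,160 = $18,316
Total recovery: $183,160 + $18,316 = $201,476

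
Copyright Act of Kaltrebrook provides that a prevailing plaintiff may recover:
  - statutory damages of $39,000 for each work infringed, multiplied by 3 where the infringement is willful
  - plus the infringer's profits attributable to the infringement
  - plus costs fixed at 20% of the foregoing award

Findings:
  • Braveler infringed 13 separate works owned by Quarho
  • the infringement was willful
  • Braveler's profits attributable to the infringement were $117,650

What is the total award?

$1,966,380

Statutory damages: 13 × $39,000 = $507,000
Trebled: 3 × $507,000 = $1,521,000
Combined award: $1,521,000 + $117,650 = $1,638,650
Costs: 20% of $1,638,650 = $327,730
Award plus costs: $1,638,650 + $327,730 = $1,966,380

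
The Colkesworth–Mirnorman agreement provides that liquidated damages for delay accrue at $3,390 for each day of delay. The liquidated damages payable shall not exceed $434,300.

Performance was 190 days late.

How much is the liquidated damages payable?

$434,300

Per-day damages: 190 × $3,390 = $644,100
Cap at $434,300: $644,100 exceeds the cap → $434,300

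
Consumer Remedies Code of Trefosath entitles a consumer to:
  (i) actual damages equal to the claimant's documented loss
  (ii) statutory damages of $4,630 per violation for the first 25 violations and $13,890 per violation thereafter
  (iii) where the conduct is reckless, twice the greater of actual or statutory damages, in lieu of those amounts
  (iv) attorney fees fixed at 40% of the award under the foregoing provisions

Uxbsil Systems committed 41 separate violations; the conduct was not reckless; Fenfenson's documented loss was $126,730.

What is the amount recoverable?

First 25 violations: 25 × $4,630 = $115,750
Remaining violations: (41 − 25) × $13,890 = $222,240
Statutory damages: $115,750 + $222,240 = $337,990
Conduct not reckless: the in-lieu enhancement does not apply.
Actual plus statutory damages: $126,730 + $337,990 = $464,720
Attorney fees: 40% of $464,720 = $185,888
Total recovery: $464,720 + $185,888 = $650,608

Total recovery: $650,608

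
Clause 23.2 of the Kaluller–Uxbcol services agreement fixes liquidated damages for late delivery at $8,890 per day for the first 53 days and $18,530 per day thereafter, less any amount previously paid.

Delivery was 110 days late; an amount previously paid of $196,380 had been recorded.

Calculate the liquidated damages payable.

$1,331,000

First 53 days: 53 × $8,890 = $471,170
Remaining days: (110 − 53) × $18,530 = $1,056,210
Accrued per-day damages: $471,170 + $1,056,210 = $1,527,380
Less amount previously paid: $1,527,380 − $196,380 = $1,331,000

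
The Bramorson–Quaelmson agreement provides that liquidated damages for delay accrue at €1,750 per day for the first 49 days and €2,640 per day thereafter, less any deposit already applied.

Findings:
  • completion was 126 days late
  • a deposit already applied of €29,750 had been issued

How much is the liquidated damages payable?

€259,280

First 49 days: 49 × €1,750 = €85,750
Remaining days: (126 − 49) × €2,640 = €203,280
Accrued per-day damages: €85,750 + €203,280 = €289,030
Less deposit already applied: €289,030 − €29,750 = €259,280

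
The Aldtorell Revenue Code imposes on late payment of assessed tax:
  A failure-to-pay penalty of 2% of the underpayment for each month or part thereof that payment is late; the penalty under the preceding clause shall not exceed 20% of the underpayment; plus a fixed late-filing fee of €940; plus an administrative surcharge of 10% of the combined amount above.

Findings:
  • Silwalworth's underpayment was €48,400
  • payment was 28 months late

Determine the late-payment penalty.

Accrued rate: 2% × 28 = 56%, capped at 20% → 20%
Failure-to-pay penalty: 20% of €48,400 = €9,680
Penalty before surcharge: €9,680 + €940 = €10,620
Administrative surcharge: 10% of €10,620 = €1,062
Total penalty: €10,620 + €1,062 = €11,682

€11,682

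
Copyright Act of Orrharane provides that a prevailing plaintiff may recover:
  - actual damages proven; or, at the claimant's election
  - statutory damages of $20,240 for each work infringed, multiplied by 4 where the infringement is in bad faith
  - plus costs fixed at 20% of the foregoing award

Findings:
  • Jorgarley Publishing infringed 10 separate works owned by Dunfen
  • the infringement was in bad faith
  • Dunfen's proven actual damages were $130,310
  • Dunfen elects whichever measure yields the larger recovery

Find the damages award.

Statutory damages: 10 × $20,240 = $202,400
Multiplied by 4: 4 × $202,400 = $809,600
Greater of actual damages ($130,310) or enhanced statutory damages ($809,600): $809,600
Costs: 20% of $809,600 = $161,920
Award plus costs: $809,600 + $161,920 = $971,520

$971,520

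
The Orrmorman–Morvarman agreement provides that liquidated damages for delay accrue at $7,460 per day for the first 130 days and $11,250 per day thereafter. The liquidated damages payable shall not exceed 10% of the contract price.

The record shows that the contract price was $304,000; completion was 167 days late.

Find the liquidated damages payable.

First 130 days: 130 × $7,460 = $969,800
Remaining days: (167 − 130) × $11,250 = $416,250
Accrued per-day damages: $969,800 + $416,250 = $1,386,050
Cap: 10% of $304,000 = $30,400
Cap at $30,400: $1,386,050 exceeds the cap → $30,400

Liquidated damages: $30,400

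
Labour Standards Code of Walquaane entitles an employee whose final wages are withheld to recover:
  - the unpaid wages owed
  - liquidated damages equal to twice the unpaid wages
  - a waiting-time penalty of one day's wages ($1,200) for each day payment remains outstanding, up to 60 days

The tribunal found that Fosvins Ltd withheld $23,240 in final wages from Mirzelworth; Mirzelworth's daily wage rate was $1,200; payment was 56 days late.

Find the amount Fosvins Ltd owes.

$136,920

Doubled: 2 × $23,240 = $46,480
Penalty days: min(56, 60) = 56
Waiting-time penalty: 56 × $1,200 = $67,200
Total award: $23,240 + $46,480 + $67,200 = $136,920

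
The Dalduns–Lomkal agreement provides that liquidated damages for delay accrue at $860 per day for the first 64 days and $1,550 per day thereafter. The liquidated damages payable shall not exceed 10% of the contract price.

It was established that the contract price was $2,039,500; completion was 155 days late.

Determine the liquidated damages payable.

First 64 days: 64 × $860 = $55,040
Remaining days: (155 − 64) × $1,550 = $141,050
Accrued per-day damages: $55,040 + $141,050 = $196,090
Cap: 10% of $2,039,500 = $203,950
Cap at $203,950: $196,090 is within the cap, no reduction.

$196,090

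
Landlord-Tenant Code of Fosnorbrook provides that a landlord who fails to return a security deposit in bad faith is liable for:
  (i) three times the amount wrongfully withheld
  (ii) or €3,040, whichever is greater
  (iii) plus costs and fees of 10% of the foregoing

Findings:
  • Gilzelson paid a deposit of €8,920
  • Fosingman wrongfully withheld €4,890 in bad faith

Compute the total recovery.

€16,137

Trebled: 3 × €4,890 = €14,670
Minimum €3,040: €14,670 meets the minimum, no increase.
Costs and fees: 10% of €14,670 = €1,467
Total recovery: €14,670 + €1,467 = €16,137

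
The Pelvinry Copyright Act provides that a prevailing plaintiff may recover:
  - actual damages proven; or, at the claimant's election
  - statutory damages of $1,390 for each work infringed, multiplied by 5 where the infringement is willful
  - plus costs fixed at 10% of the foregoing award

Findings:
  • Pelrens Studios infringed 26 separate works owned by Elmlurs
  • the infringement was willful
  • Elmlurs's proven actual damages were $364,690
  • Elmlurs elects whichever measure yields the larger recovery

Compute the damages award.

Statutory damages: 26 × $1,390 = $36,140
Multiplied by 5: 5 × $36,140 = $180,700
Greater of actual damages ($364,690) or enhanced statutory damages ($180,700): $364,690
Costs: 10% of $364,690 = $36,469
Award plus costs: $364,690 + $36,469 = $401,159

Award: $401,159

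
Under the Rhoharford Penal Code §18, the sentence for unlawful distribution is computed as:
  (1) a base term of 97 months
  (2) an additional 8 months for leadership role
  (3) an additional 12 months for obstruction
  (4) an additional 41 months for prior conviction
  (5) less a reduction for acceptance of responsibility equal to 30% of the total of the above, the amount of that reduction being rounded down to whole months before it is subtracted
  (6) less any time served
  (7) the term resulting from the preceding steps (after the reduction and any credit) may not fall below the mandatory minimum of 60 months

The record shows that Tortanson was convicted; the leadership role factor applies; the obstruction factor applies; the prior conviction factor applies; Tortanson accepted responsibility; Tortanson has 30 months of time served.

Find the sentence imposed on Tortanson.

Leadership role enhancement: +8 months
Obstruction enhancement: +12 months
Prior conviction enhancement: +41 months
Adjusted term: 97 months + 8 months + 12 months + 41 months = 158 months
Acceptance of responsibility reduction: 30% of 158 months = 47 months (rounded down)
After reduction: 158 − 47 = 111 months
Less time served: 111 months − 30 months = 81 months
Minimum 60 months: 81 months meets the minimum, no increase.

81 months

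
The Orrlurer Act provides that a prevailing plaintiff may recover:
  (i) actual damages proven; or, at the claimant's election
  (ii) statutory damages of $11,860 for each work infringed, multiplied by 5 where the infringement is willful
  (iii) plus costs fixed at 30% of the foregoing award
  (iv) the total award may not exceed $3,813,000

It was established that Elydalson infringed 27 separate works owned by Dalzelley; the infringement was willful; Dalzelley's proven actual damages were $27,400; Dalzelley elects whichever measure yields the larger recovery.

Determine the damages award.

Statutory damages: 27 × $11,860 = $320,220
Multiplied by 5: 5 × $320,220 = $1,601,100
Greater of actual damages ($27,400) or enhanced statutory damages ($1,601,100): $1,601,100
Costs: 30% of $1,601,100 = $480,330
Award plus costs: $1,601,100 + $480,330 = $2,081,430
Cap at $3,813,000: $2,081,430 is within the cap, no reduction.

$2,081,430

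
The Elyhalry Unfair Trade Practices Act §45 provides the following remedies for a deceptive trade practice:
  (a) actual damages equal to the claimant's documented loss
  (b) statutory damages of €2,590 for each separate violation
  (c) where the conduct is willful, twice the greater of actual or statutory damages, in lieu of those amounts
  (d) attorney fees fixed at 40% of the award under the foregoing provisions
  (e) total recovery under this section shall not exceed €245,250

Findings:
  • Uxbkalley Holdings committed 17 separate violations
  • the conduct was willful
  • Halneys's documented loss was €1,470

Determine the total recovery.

Statutory damages: 17 × €2,590 = €44,030
Greater of actual damages (€1,470) or statutory damages (€44,030): €44,030
Doubled: 2 × €44,030 = €88,060
Attorney fees: 40% of €88,060 = €35,224
Total before cap: €88,060 + €35,224 = €123,284
Cap at €245,250: €123,284 is within the cap, no reduction.

€123,284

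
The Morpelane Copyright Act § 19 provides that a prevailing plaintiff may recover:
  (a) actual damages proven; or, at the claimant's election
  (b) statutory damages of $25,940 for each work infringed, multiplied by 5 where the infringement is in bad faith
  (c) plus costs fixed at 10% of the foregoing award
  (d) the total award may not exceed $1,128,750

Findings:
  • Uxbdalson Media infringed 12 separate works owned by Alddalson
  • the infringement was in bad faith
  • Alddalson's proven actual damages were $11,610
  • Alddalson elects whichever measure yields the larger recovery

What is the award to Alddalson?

Statutory damages: 12 × $25,940 = $311,280
Multiplied by 5: 5 × $311,280 = $1,556,400
Greater of actual damages ($11,610) or enhanced statutory damages ($1,556,400): $1,556,400
Costs: 10% of $1,556,400 = $155,640
Award plus costs: $1,556,400 + $155,640 = $1,712,040
Cap at $1,128,750: $1,712,040 exceeds the cap → $1,128,750

$1,128,750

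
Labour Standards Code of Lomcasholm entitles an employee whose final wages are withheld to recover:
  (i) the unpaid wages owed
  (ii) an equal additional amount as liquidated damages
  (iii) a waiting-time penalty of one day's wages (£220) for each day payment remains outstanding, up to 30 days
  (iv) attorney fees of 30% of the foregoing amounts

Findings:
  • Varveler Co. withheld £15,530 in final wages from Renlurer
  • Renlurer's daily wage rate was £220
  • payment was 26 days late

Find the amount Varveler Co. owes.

£47,814

Liquidated damages (equal amount): £15,530
Penalty days: min(26, 30) = 26
Waiting-time penalty: 26 × £220 = £5,720
Subtotal: £15,530 + £15,530 + £5,720 = £36,780
Attorney fees: 30% of £36,780 = £11,034
Total award: £36,780 + £11,034 = £47,814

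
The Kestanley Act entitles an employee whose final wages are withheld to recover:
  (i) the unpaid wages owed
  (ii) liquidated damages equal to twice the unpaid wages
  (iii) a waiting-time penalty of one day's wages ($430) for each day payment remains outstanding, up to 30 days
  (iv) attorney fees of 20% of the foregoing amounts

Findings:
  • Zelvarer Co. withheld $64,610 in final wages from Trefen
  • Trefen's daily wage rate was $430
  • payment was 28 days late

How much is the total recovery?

Doubled: 2 × $64,610 = $129,220
Penalty days: min(28, 30) = 28
Waiting-time penalty: 28 × $430 = $12,040
Subtotal: $64,610 + $129,220 + $12,040 = $205,870
Attorney fees: 20% of $205,870 = $41,174
Total award: $205,870 + $41,174 = $247,044

$247,044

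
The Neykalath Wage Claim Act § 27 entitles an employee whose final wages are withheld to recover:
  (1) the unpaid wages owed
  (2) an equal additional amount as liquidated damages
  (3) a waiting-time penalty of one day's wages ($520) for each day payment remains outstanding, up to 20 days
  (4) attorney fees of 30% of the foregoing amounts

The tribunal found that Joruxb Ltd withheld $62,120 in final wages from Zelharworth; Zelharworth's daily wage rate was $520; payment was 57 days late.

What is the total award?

$175,032

Liquidated damages (equal amount): $62,120
Penalty days: min(57, 20) = 20
Waiting-time penalty: 20 × $520 = $10,400
Subtotal: $62,120 + $62,120 + $10,400 = $134,640
Attorney fees: 30% of $134,640 = $40,392
Total award: $134,640 + $40,392 = $175,032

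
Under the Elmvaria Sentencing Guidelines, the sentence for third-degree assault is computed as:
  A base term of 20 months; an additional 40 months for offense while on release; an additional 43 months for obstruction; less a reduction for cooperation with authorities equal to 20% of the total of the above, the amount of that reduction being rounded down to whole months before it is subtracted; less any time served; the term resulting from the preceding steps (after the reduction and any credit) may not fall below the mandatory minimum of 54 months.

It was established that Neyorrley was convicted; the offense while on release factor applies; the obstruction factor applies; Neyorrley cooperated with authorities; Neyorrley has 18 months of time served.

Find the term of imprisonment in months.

65 months

Offense while on release enhancement: +40 months
Obstruction enhancement: +43 months
Adjusted term: 20 months + 40 months + 43 months = 103 months
Cooperation with authorities reduction: 20% of 103 months = 20 months (rounded down)
After reduction: 103 − 20 = 83 months
Less time served: 83 months − 18 months = 65 months
Minimum 54 months: 65 months meets the minimum, no increase.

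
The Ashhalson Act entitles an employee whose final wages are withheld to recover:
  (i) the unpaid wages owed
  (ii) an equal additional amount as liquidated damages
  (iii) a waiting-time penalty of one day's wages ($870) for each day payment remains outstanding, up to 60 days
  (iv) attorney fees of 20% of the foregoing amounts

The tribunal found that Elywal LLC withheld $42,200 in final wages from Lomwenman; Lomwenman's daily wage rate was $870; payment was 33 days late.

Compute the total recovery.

Total award: $135,732

Liquidated damages (equal amount): $42,200
Penalty days: min(33, 60) = 33
Waiting-time penalty: 33 × $870 = $28,710
Subtotal: $42,200 + $42,200 + $28,710 = $113,110
Attorney fees: 20% of $113,110 = $22,622
Total award: $113,110 + $22,622 = $135,732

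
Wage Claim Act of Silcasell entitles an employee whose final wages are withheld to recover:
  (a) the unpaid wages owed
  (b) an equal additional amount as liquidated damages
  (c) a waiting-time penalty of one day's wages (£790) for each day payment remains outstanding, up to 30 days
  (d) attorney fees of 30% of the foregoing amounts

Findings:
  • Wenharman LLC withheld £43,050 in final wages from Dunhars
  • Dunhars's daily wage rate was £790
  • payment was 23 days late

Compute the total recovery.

Liquidated damages (equal amount): £43,050
Penalty days: min(23, 30) = 23
Waiting-time penalty: 23 × £790 = £18,170
Subtotal: £43,050 + £43,050 + £18,170 = £104,270
Attorney fees: 30% of £104,270 = £31,281
Total award: £104,270 + £31,281 = £135,551

£135,551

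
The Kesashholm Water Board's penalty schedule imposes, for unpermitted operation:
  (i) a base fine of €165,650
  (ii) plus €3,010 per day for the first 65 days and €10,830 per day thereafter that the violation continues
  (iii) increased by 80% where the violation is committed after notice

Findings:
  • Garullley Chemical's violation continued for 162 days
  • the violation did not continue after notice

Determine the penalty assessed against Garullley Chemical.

€1,411,810

First 65 days: 65 × €3,010 = €195,650
Remaining days: (162 − 65) × €10,830 = €1,050,510
Per-day component: €195,650 + €1,050,510 = €1,246,160
Base plus per-day: €165,650 + €1,246,160 = €1,411,810
The violation did not continue after notice: no 80% increase.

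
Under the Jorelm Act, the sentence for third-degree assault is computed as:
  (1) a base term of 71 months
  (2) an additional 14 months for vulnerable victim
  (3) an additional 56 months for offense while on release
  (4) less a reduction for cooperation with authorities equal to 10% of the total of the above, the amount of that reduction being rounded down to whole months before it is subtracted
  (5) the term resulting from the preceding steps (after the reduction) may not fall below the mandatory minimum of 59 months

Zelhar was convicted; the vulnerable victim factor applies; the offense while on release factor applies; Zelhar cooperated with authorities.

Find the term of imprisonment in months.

127 months

Vulnerable victim enhancement: +14 months
Offense while on release enhancement: +56 months
Adjusted term: 71 months + 14 months + 56 months = 141 months
Cooperation with authorities reduction: 10% of 141 months = 14 months (rounded down)
After reduction: 141 − 14 = 127 months
Minimum 59 months: 127 months meets the minimum, no increase.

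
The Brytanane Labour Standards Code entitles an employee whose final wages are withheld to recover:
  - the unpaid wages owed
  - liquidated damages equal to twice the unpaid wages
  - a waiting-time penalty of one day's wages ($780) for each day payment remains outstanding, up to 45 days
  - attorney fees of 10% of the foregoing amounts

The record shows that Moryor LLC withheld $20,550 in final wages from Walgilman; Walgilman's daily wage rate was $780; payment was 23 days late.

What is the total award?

Total award: $87,549

Doubled: 2 × $20,550 = $41,100
Penalty days: min(23, 45) = 23
Waiting-time penalty: 23 × $780 = $17,940
Subtotal: $20,550 + $41,100 + $17,940 = $79,590
Attorney fees: 10% of $79,590 = $7,959
Total award: $79,590 + $7,959 = $87,549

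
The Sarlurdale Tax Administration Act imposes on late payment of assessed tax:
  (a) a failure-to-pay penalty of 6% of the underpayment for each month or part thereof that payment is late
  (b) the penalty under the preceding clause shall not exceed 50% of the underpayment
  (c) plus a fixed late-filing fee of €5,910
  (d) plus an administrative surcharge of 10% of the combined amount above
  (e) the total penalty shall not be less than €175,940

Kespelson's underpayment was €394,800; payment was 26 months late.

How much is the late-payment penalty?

Accrued rate: 6% × 26 = 156%, capped at 50% → 50%
Failure-to-pay penalty: 50% of €394,800 = €197,400
Penalty before surcharge: €197,400 + €5,910 = €203,310
Administrative surcharge: 10% of €203,310 = €20,331
Total penalty: €203,310 + €20,331 = €223,641
Minimum €175,940: €223,641 meets the minimum, no increase.

€223,641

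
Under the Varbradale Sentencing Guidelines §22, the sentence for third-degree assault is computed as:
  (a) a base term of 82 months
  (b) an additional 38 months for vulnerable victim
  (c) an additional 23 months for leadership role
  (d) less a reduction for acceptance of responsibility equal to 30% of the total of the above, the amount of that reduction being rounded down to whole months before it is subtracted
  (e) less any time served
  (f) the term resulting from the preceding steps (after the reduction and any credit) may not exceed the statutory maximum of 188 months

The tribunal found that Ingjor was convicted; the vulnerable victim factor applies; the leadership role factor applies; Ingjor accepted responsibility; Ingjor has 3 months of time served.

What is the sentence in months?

98 months

Vulnerable victim enhancement: +38 months
Leadership role enhancement: +23 months
Adjusted term: 82 months + 38 months + 23 months = 143 months
Acceptance of responsibility reduction: 30% of 143 months = 42 months (rounded down)
After reduction: 143 − 42 = 101 months
Less time served: 101 months − 3 months = 98 months
Cap at 188 months: 98 months is within the cap, no reduction.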